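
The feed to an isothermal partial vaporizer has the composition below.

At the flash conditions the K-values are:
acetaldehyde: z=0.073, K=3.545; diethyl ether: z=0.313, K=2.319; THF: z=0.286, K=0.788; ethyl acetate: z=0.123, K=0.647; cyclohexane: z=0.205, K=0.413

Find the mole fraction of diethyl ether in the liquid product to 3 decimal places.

x_diethyl ether = 0.177

Material balance + equilibrium reduce to Σ zᵢ(Kᵢ−1)/(1+ψ(Kᵢ−1)) = 0.
Check two-phase: ΣzᵢKᵢ = 1.374 > 1 and Σzᵢ/Kᵢ = 1.205 > 1, so g(0) = 0.374 > 0 and g(1) = -0.205 < 0.
Newton–Raphson from ψ = 0.5:
  ψ = 0.500: g = 0.0397, g' = -0.469 → ψ = 0.584
  ψ = 0.584: g = 0.0007, g' = -0.455 → ψ = 0.586
Converged at ψ = 0.586.
Compositions from xᵢ = zᵢ/(1+ψ(Kᵢ−1)), yᵢ = Kᵢxᵢ:
  acetaldehyde: x = 0.029, y = 0.104
  diethyl ether: x = 0.177, y = 0.409
  THF: x = 0.327, y = 0.257
  ethyl acetate: x = 0.155, y = 0.100
  cyclohexane: x = 0.313, y = 0.129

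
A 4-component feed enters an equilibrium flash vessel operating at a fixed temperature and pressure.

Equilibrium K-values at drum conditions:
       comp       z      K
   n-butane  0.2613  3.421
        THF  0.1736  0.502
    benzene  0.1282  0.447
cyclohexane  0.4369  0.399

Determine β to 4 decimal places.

Material balance + equilibrium reduce to Σ zᵢ(Kᵢ−1)/(1+β(Kᵢ−1)) = 0.
Feasibility: ΣzᵢKᵢ = 1.2127, Σzᵢ/Kᵢ = 1.8040 — both > 1, two phases present.
Newton–Raphson from β = 0.5:
  β = 0.5000: g = -0.30230, g' = -0.7872 → β = 0.1160
  β = 0.1160: g = 0.04417, g' = -1.2092 → β = 0.1525
  β = 0.1525: g = 0.00197, g' = -1.1054 → β = 0.1543
Converged at β = 0.1543.

β = 0.1543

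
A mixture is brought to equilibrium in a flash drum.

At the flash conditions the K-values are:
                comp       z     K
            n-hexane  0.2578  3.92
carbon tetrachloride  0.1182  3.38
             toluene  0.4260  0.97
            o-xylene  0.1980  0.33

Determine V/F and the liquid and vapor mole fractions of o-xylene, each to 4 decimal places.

V/F = 0.8334, x_o-xylene = 0.4484, y_o-xylene = 0.1480

Material balance + equilibrium reduce to Σ zᵢ(Kᵢ−1)/(1+V/F(Kᵢ−1)) = 0.
Feasibility: ΣzᵢKᵢ = 1.8887, Σzᵢ/Kᵢ = 1.1399 — both > 1, two phases present.
Newton iteration, V/F⁰ = 0.65:
  V/F = 0.6500: g = 0.12217, g' = -0.6443 → V/F = 0.8396
  V/F = 0.8396: g = -0.00445, g' = -0.7238 → V/F = 0.8335
  V/F = 0.8335: g = -0.00002, g' = -0.7179 → V/F = 0.8334
Converged at V/F = 0.8334.
Compositions from xᵢ = zᵢ/(1+V/F(Kᵢ−1)), yᵢ = Kᵢxᵢ:
  n-hexane: x = 0.0751, y = 0.2943
  carbon tetrachloride: x = 0.0396, y = 0.1339
  toluene: x = 0.4369, y = 0.4238
  o-xylene: x = 0.4484, y = 0.1480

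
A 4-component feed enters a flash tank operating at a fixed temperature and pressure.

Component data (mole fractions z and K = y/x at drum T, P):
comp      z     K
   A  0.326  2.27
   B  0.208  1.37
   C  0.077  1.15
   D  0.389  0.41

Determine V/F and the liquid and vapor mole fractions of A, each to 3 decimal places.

V/F = 0.507, x_A = 0.198, y_A = 0.450

Newton–Raphson from V/F = 0.37:
  V/F = 0.370: g = 0.0667, g' = -0.489 → V/F = 0.507
Converged at V/F = 0.507.
Compositions from xᵢ = zᵢ/(1+V/F(Kᵢ−1)), yᵢ = Kᵢxᵢ:
  A: x = 0.198, y = 0.450
  B: x = 0.175, y = 0.240
  C: x = 0.072, y = 0.082
  D: x = 0.555, y = 0.228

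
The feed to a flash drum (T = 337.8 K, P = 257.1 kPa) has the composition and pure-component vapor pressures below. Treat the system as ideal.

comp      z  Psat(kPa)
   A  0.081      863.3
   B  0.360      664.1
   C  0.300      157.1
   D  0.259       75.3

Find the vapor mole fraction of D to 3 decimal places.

y_D = 0.114

Raoult's law: Kᵢ = Pᵢˢᵃᵗ/P = Pᵢˢᵃᵗ/257.1.
  K_A = 863.3/257.1 = 3.35784, K_B = 664.1/257.1 = 2.58304, K_C = 157.1/257.1 = 0.61105, K_D = 75.3/257.1 = 0.29288
Iterate (Newton) starting at β = 0.46:
  β = 0.460: g = 0.0078, g' = -0.757 → β = 0.470
Converged at β = 0.470.
Compositions from xᵢ = zᵢ/(1+β(Kᵢ−1)), yᵢ = Kᵢxᵢ:
  A: x = 0.038, y = 0.129
  B: x = 0.206, y = 0.533
  C: x = 0.367, y = 0.224
  D: x = 0.388, y = 0.114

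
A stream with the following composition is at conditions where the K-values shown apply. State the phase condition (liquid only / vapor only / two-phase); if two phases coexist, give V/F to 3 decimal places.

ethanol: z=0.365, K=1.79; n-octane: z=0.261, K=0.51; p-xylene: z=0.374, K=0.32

liquid only

ΣzᵢKᵢ = 0.906; Σzᵢ/Kᵢ = 1.884.
Since ΣzᵢKᵢ < 1 the mixture is below its bubble point — single liquid phase.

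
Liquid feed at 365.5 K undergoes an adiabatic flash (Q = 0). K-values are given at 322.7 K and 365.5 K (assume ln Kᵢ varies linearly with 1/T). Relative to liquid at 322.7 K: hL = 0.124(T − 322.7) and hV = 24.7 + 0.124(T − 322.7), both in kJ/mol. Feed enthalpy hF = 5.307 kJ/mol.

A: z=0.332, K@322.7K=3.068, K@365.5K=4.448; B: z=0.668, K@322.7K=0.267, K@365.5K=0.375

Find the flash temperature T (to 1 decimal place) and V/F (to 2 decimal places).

Adiabatic flash: solve Rachford–Rice at each trial T, then check hF = ψ·hV(T) + (1−ψ)·hL(T).
  T = 322.7 K: K = (3.068, 0.267), RR gives ψ = 0.130, H_out = 3.209 kJ/mol
  T = 365.5 K: K = (4.448, 0.375), RR gives ψ = 0.337, H_out = 13.643 kJ/mol
  T = 344.1 K: K = (3.737, 0.320), RR gives ψ = 0.244, H_out = 8.681 kJ/mol
  T = 333.4 K: K = (3.397, 0.293), RR gives ψ = 0.191, H_out = 6.042 kJ/mol
  T = 328.0 K: K = (3.229, 0.280), RR gives ψ = 0.161, H_out = 4.643 kJ/mol
  T = 330.7 K: K = (3.313, 0.286), RR gives ψ = 0.176, H_out = 5.349 kJ/mol
  T = 329.4 K: K = (3.272, 0.283), RR gives ψ = 0.169, H_out = 5.011 kJ/mol
Linear interpolation between T = 329.4 (H_out = 5.011) and T = 330.7 (H_out = 5.349) on hF = 5.307 gives T ≈ 330.5 K, at which ψ = 0.18.

T = 330.5 K, V/F = 0.18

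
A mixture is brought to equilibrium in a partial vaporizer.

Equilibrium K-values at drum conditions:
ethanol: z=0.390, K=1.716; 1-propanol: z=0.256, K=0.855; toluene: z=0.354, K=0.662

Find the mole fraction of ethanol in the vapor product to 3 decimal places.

Material balance + equilibrium reduce to Σ zᵢ(Kᵢ−1)/(1+ψ(Kᵢ−1)) = 0.
Check two-phase: ΣzᵢKᵢ = 1.122 > 1 and Σzᵢ/Kᵢ = 1.061 > 1, so g(0) = 0.122 > 0 and g(1) = -0.061 < 0.
Iterate (Newton) starting at ψ = 0.5:
  ψ = 0.500: g = 0.0216, g' = -0.173 → ψ = 0.625
  ψ = 0.625: g = 0.0004, g' = -0.167 → ψ = 0.627
Converged at ψ = 0.627.
Compositions from xᵢ = zᵢ/(1+ψ(Kᵢ−1)), yᵢ = Kᵢxᵢ:
  ethanol: x = 0.269, y = 0.462
  1-propanol: x = 0.282, y = 0.241
  toluene: x = 0.449, y = 0.297

y_ethanol = 0.462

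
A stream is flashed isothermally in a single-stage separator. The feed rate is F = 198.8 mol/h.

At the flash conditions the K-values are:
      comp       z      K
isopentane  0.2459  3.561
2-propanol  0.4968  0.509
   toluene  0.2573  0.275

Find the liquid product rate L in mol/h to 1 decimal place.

Newton–Raphson from β = 0.47:
  β = 0.4700: g = -0.31430, g' = -0.8457 → β = 0.0984
  β = 0.0984: g = 0.04586, g' = -1.3181 → β = 0.1332
  β = 0.1332: g = 0.00214, g' = -1.1996 → β = 0.1349
Converged at β = 0.1349.
Then V = β·F = 0.1349·198.8 = 26.8 mol/h and L = F − V = 172.0 mol/h.

L = 172.0 mol/h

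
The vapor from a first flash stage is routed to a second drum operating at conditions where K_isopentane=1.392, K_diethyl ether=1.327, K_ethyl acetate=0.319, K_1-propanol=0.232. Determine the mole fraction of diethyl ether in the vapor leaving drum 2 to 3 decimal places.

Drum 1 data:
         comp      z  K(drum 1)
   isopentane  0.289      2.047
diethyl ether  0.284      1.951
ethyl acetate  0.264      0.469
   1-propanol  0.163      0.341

Drum 1:
Newton iteration, ψ₁⁰ = 0.5:
  ψ₁ = 0.500: g = 0.0306, g' = -0.550 → ψ₁ = 0.556
  ψ₁ = 0.556: g = -0.0003, g' = -0.563 → ψ₁ = 0.555
Converged at ψ₁ = 0.555.
Drum-1 compositions:
  isopentane: x = 0.183, y = 0.374
  diethyl ether: x = 0.186, y = 0.363
  ethyl acetate: x = 0.374, y = 0.176
  1-propanol: x = 0.257, y = 0.088
Drum-2 feed = drum-1 vapor: z₂ = (0.3741, 0.3627, 0.1756, 0.0876).
Drum 2:
Material balance + equilibrium reduce to Σ zᵢ(Kᵢ−1)/(1+ψ₂(Kᵢ−1)) = 0.
Feasibility: ΣzᵢKᵢ = 1.078, Σzᵢ/Kᵢ = 1.470 — both > 1, two phases present.
Newton–Raphson from ψ₂ = 0.54:
  ψ₂ = 0.540: g = -0.0823, g' = -0.422 → ψ₂ = 0.345
  ψ₂ = 0.345: g = -0.0121, g' = -0.311 → ψ₂ = 0.306
  ψ₂ = 0.306: g = -0.0003, g' = -0.296 → ψ₂ = 0.305
Converged at ψ₂ = 0.305.
  isopentane: x = 0.334, y = 0.465
  diethyl ether: x = 0.330, y = 0.438
  ethyl acetate: x = 0.222, y = 0.071
  1-propanol: x = 0.114, y = 0.027

y_diethyl ether (drum 2) = 0.438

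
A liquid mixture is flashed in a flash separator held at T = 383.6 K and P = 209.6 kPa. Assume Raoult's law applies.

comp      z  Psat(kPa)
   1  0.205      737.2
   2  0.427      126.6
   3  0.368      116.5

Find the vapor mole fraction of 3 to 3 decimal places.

Raoult's law: Kᵢ = Pᵢˢᵃᵗ/P = Pᵢˢᵃᵗ/209.6.
  K_1 = 737.2/209.6 = 3.51718, K_2 = 126.6/209.6 = 0.60401, K_3 = 116.5/209.6 = 0.55582
Material balance + equilibrium reduce to Σ zᵢ(Kᵢ−1)/(1+ψ(Kᵢ−1)) = 0.
Feasibility: ΣzᵢKᵢ = 1.183, Σzᵢ/Kᵢ = 1.427 — both > 1, two phases present.
Iterate (Newton) starting at ψ = 0.5:
  ψ = 0.500: g = -0.1925, g' = -0.479 → ψ = 0.098
  ψ = 0.098: g = 0.0672, g' = -0.988 → ψ = 0.166
  ψ = 0.166: g = 0.0066, g' = -0.808 → ψ = 0.174
Converged at ψ = 0.174.
Compositions from xᵢ = zᵢ/(1+ψ(Kᵢ−1)), yᵢ = Kᵢxᵢ:
  1: x = 0.143, y = 0.501
  2: x = 0.459, y = 0.277
  3: x = 0.399, y = 0.222

y_3 = 0.222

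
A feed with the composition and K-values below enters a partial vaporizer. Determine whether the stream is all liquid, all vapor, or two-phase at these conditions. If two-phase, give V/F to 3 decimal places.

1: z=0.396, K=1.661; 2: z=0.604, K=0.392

all liquid

ΣzᵢKᵢ = 0.895; Σzᵢ/Kᵢ = 1.779.
Since ΣzᵢKᵢ < 1 the mixture is below its bubble point — single liquid phase.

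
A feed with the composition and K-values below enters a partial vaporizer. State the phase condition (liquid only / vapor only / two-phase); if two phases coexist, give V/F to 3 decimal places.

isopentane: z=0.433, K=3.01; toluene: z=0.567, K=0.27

ΣzᵢKᵢ = 1.456; Σzᵢ/Kᵢ = 2.244.
Both exceed 1, so a two-phase solution exists.
Rachford–Rice: g(ψ) = Σ zᵢ(Kᵢ−1)/(1+ψ(Kᵢ−1)) = 0.
Binary case is linear: z₁(K₁−1)(1+ψ(K₂−1)) + z₂(K₂−1)(1+ψ(K₁−1)) = 0
⇒ ψ = [z₁(K₁−1)+z₂(K₂−1)] / [−(K₁−1)(K₂−1)] = 0.4564/1.4673 = 0.311

two-phase, V/F = 0.311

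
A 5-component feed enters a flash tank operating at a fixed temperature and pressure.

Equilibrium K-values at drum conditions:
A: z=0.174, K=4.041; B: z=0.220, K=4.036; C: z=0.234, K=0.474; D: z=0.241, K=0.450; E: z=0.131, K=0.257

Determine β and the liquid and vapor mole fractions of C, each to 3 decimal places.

Material balance + equilibrium reduce to Σ zᵢ(Kᵢ−1)/(1+β(Kᵢ−1)) = 0.
Check two-phase: ΣzᵢKᵢ = 1.844 > 1 and Σzᵢ/Kᵢ = 1.637 > 1, so g(0) = 0.844 > 0 and g(1) = -0.637 < 0.
Newton iteration, β⁰ = 0.5:
  β = 0.500: g = -0.0295, g' = -1.014 → β = 0.471
Converged at β = 0.471.
Compositions from xᵢ = zᵢ/(1+β(Kᵢ−1)), yᵢ = Kᵢxᵢ:
  A: x = 0.072, y = 0.289
  B: x = 0.091, y = 0.365
  C: x = 0.311, y = 0.147
  D: x = 0.325, y = 0.146
  E: x = 0.202, y = 0.052

β = 0.471, x_C = 0.311, y_C = 0.147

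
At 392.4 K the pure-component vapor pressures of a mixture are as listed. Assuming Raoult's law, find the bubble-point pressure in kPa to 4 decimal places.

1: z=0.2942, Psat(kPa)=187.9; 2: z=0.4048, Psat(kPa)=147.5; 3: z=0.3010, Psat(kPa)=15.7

Pbub = 119.7139 kPa

At the bubble point ψ → 0, so ΣzᵢKᵢ = 1 with Kᵢ = Pᵢˢᵃᵗ/P ⇒ P = ΣzᵢPᵢˢᵃᵗ.
P = 0.2942·187.9 + 0.4048·147.5 + 0.3010·15.7 = 119.7139 kPa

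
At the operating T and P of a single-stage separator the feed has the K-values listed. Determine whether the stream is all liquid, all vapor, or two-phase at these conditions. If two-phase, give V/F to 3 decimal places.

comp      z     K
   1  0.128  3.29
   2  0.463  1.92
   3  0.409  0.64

all vapor

ΣzᵢKᵢ = 1.572; Σzᵢ/Kᵢ = 0.919.
Since Σzᵢ/Kᵢ < 1 the mixture is above its dew point — single vapor phase.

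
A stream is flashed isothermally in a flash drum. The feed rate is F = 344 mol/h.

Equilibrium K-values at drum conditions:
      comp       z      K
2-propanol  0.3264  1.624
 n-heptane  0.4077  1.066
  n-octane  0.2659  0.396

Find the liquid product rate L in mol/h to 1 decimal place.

Material balance + equilibrium reduce to Σ zᵢ(Kᵢ−1)/(1+ψ(Kᵢ−1)) = 0.
Check two-phase: ΣzᵢKᵢ = 1.0700 > 1 and Σzᵢ/Kᵢ = 1.2549 > 1, so g(0) = 0.0700 > 0 and g(1) = -0.2549 < 0.
Newton iteration, ψ⁰ = 0.5:
  ψ = 0.5000: g = -0.04880, g' = -0.2746 → ψ = 0.3223
  ψ = 0.3223: g = -0.00350, g' = -0.2394 → ψ = 0.3076
Converged at ψ = 0.3076.
Then V = ψ·F = 0.3076·344 = 105.8 mol/h and L = F − V = 238.2 mol/h.

L = 238.2 mol/h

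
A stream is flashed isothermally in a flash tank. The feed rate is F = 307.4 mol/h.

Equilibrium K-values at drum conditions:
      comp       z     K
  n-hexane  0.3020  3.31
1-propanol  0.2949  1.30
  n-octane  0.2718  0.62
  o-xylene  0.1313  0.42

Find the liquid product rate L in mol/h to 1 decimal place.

Newton–Raphson from ψ = 0.67:
  ψ = 0.6700: g = 0.08437, g' = -0.4555 → ψ = 0.8552
  ψ = 0.8552: g = 0.00073, g' = -0.4589 → ψ = 0.8568
Converged at ψ = 0.8568.
Then V = ψ·F = 0.8568·307.4 = 263.4 mol/h and L = F − V = 44.0 mol/h.

L = 44.0 mol/h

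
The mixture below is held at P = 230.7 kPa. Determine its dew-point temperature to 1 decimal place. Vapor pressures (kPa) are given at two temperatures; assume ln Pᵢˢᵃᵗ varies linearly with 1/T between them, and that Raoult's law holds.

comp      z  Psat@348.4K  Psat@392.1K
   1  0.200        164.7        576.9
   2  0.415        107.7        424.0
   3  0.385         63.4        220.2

Dew-point temperature: Σzᵢ·P/Pᵢˢᵃᵗ(T) = 1. Interpolate ln Pᵢˢᵃᵗ = aᵢ + bᵢ/T.
  T = 348.4 K: ΣzᵢP/Pᵢˢᵃᵗ = 2.5700
  T = 392.1 K: ΣzᵢP/Pᵢˢᵃᵗ = 0.7091
  T = 370.2 K: ΣzᵢP/Pᵢˢᵃᵗ = 1.3010
  T = 381.1 K: ΣzᵢP/Pᵢˢᵃᵗ = 0.9534
  T = 375.6 K: ΣzᵢP/Pᵢˢᵃᵗ = 1.1128
  T = 378.4 K: ΣzᵢP/Pᵢˢᵃᵗ = 1.0280
Interpolating between 378.4 K and 381.1 K gives T ≈ 379.4 K.

T = 379.4 K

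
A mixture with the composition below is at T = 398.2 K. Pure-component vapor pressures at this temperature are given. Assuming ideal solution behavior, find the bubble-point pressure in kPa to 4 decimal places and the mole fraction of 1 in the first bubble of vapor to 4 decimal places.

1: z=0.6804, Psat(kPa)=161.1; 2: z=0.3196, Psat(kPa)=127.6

At the bubble point ψ → 0, so ΣzᵢKᵢ = 1 with Kᵢ = Pᵢˢᵃᵗ/P ⇒ P = ΣzᵢPᵢˢᵃᵗ.
P = 0.6804·161.1 + 0.3196·127.6 = 150.3934 kPa
yᵢ = zᵢPᵢˢᵃᵗ/P ⇒ y_1 = 0.6804·161.1/150.3934 = 0.7288

Pbub = 150.3934 kPa, y_1 = 0.7288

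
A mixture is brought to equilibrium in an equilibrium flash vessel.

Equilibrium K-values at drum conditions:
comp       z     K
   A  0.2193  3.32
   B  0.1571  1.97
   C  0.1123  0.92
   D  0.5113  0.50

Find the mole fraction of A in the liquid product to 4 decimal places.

Let ψ = V/F and solve Σ zᵢ(Kᵢ−1)/(1+ψ(Kᵢ−1)) = 0.
Check two-phase: ΣzᵢKᵢ = 1.3965 > 1 and Σzᵢ/Kᵢ = 1.2905 > 1, so g(0) = 0.3965 > 0 and g(1) = -0.2905 < 0.
Newton–Raphson from ψ = 0.48:
  ψ = 0.4800: g = -0.00103, g' = -0.5551 → ψ = 0.4781
Converged at ψ = 0.4781.
Compositions from xᵢ = zᵢ/(1+ψ(Kᵢ−1)), yᵢ = Kᵢxᵢ:
  A: x = 0.1040, y = 0.3452
  B: x = 0.1073, y = 0.2114
  C: x = 0.1168, y = 0.1074
  D: x = 0.6719, y = 0.3360

x_A = 0.1040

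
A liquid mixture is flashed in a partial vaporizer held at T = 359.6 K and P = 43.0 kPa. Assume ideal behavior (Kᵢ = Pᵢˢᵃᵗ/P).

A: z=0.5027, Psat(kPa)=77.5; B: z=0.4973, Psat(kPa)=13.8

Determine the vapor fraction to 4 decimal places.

ψ = 0.1205

Raoult's law: Kᵢ = Pᵢˢᵃᵗ/P = Pᵢˢᵃᵗ/43.0.
  K_A = 77.5/43.0 = 1.802326, K_B = 13.8/43.0 = 0.320930
Let ψ = V/F and solve Σ zᵢ(Kᵢ−1)/(1+ψ(Kᵢ−1)) = 0.
Feasibility: ΣzᵢKᵢ = 1.0656, Σzᵢ/Kᵢ = 1.8285 — both > 1, two phases present.
Binary case is linear: z₁(K₁−1)(1+ψ(K₂−1)) + z₂(K₂−1)(1+ψ(K₁−1)) = 0
⇒ ψ = [z₁(K₁−1)+z₂(K₂−1)] / [−(K₁−1)(K₂−1)] = 0.06563/0.54484 = 0.1205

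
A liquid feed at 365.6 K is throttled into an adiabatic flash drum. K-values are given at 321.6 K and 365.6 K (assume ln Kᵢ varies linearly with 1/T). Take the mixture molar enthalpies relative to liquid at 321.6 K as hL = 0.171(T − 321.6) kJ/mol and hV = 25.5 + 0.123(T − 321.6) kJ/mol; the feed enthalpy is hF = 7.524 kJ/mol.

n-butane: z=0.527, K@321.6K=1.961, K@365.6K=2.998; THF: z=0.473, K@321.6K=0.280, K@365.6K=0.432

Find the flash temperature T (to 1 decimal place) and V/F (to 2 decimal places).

Adiabatic flash: solve Rachford–Rice at each trial T, then check hF = ψ·hV(T) + (1−ψ)·hL(T).
  T = 321.6 K: K = (1.961, 0.280), RR gives ψ = 0.240, H_out = 6.114 kJ/mol
  T = 365.6 K: K = (2.998, 0.432), RR gives ψ = 0.691, H_out = 23.687 kJ/mol
  T = 343.6 K: K = (2.458, 0.353), RR gives ψ = 0.490, H_out = 15.731 kJ/mol
  T = 332.6 K: K = (2.204, 0.315), RR gives ψ = 0.377, H_out = 11.292 kJ/mol
  T = 327.1 K: K = (2.081, 0.297), RR gives ψ = 0.313, H_out = 8.828 kJ/mol
  T = 324.4 K: K = (2.022, 0.289), RR gives ψ = 0.278, H_out = 7.532 kJ/mol
  T = 323.0 K: K = (1.991, 0.284), RR gives ψ = 0.259, H_out = 6.833 kJ/mol
Linear interpolation between T = 323.0 (H_out = 6.833) and T = 324.4 (H_out = 7.532) on hF = 7.524 gives T ≈ 324.4 K, at which ψ = 0.28.

T = 324.4 K, V/F = 0.28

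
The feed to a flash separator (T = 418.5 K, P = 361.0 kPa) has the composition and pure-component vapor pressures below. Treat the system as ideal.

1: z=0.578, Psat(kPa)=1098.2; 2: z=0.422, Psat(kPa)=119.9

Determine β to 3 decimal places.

β = 0.659

Raoult's law: Kᵢ = Pᵢˢᵃᵗ/P = Pᵢˢᵃᵗ/361.0.
  K_1 = 1098.2/361.0 = 3.04211, K_2 = 119.9/361.0 = 0.33213
Let β = V/F and solve Σ zᵢ(Kᵢ−1)/(1+β(Kᵢ−1)) = 0.
Feasibility: ΣzᵢKᵢ = 1.898, Σzᵢ/Kᵢ = 1.461 — both > 1, two phases present.
Binary case is linear: z₁(K₁−1)(1+β(K₂−1)) + z₂(K₂−1)(1+β(K₁−1)) = 0
⇒ β = [z₁(K₁−1)+z₂(K₂−1)] / [−(K₁−1)(K₂−1)] = 0.8985/1.3639 = 0.659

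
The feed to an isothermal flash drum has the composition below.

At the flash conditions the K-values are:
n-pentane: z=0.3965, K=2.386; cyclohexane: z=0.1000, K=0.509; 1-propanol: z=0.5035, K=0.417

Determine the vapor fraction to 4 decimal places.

Newton iteration, ψ⁰ = 0.5:
  ψ = 0.5000: g = -0.15479, g' = -0.6490 → ψ = 0.2615
  ψ = 0.2615: g = 0.00068, g' = -0.6803 → ψ = 0.2625
Converged at ψ = 0.2625.

ψ = 0.2625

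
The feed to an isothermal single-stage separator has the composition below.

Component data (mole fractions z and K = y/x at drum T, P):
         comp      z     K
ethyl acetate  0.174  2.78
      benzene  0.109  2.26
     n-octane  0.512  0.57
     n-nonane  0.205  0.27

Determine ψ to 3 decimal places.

ψ = 0.091

Rachford–Rice: g(ψ) = Σ zᵢ(Kᵢ−1)/(1+ψ(Kᵢ−1)) = 0.
Feasibility: ΣzᵢKᵢ = 1.077, Σzᵢ/Kᵢ = 1.768 — both > 1, two phases present.
Newton iteration, ψ⁰ = 0.5:
  ψ = 0.500: g = -0.2680, g' = -0.644 → ψ = 0.084
  ψ = 0.084: g = 0.0059, g' = -0.785 → ψ = 0.091
Converged at ψ = 0.091.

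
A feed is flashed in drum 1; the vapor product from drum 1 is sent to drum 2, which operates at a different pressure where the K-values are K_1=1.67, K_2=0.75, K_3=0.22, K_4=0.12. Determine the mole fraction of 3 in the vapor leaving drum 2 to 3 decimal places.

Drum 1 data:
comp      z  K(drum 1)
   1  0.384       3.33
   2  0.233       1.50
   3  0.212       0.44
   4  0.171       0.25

Drum 1:
Let ψ₁ = V/F and solve Σ zᵢ(Kᵢ−1)/(1+ψ₁(Kᵢ−1)) = 0.
Feasibility: ΣzᵢKᵢ = 1.764, Σzᵢ/Kᵢ = 1.436 — both > 1, two phases present.
Newton iteration, ψ₁⁰ = 0.5:
  ψ₁ = 0.500: g = 0.1364, g' = -0.857 → ψ₁ = 0.659
  ψ₁ = 0.659: g = -0.0014, g' = -0.900 → ψ₁ = 0.658
Converged at ψ₁ = 0.658.
Drum-1 compositions:
  1: x = 0.152, y = 0.505
  2: x = 0.175, y = 0.263
  3: x = 0.336, y = 0.148
  4: x = 0.337, y = 0.084
Drum-2 feed = drum-1 vapor: z₂ = (0.5050, 0.2630, 0.1477, 0.0844).
Drum 2:
Newton iteration, ψ₂⁰ = 0.5:
  ψ₂ = 0.500: g = -0.1431, g' = -0.598 → ψ₂ = 0.261
  ψ₂ = 0.261: g = -0.0233, g' = -0.435 → ψ₂ = 0.207
  ψ₂ = 0.207: g = -0.0005, g' = -0.419 → ψ₂ = 0.206
Converged at ψ₂ = 0.206.
  1: x = 0.444, y = 0.741
  2: x = 0.277, y = 0.208
  3: x = 0.176, y = 0.039
  4: x = 0.103, y = 0.012

y_3 (drum 2) = 0.039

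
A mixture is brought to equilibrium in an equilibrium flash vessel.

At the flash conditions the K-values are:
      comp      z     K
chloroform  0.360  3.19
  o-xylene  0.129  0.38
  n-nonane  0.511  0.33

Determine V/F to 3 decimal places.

Iterate (Newton) starting at V/F = 0.5:
  V/F = 0.500: g = -0.2544, g' = -1.016 → V/F = 0.250
  V/F = 0.250: g = 0.0040, g' = -1.122 → V/F = 0.253
Converged at V/F = 0.253.

V/F = 0.253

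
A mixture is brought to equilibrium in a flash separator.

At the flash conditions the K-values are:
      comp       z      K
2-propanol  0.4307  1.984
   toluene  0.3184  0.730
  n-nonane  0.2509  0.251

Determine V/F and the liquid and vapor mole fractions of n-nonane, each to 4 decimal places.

V/F = 0.2829, x_n-nonane = 0.3184, y_n-nonane = 0.0799

Material balance + equilibrium reduce to Σ zᵢ(Kᵢ−1)/(1+V/F(Kᵢ−1)) = 0.
Feasibility: ΣzᵢKᵢ = 1.1499, Σzᵢ/Kᵢ = 1.6529 — both > 1, two phases present.
Newton–Raphson from V/F = 0.5:
  V/F = 0.5000: g = -0.11577, g' = -0.5781 → V/F = 0.2997
  V/F = 0.2997: g = -0.00859, g' = -0.5102 → V/F = 0.2829
Converged at V/F = 0.2829.
Compositions from xᵢ = zᵢ/(1+V/F(Kᵢ−1)), yᵢ = Kᵢxᵢ:
  2-propanol: x = 0.3369, y = 0.6684
  toluene: x = 0.3447, y = 0.2517
  n-nonane: x = 0.3184, y = 0.0799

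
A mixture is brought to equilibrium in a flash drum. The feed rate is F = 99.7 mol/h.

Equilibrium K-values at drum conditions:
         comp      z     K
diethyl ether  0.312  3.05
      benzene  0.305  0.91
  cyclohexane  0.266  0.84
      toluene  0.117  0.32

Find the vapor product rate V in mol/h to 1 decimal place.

V = 77.4 mol/h

Iterate (Newton) starting at ψ = 0.5:
  ψ = 0.500: g = 0.1203, g' = -0.455 → ψ = 0.765
  ψ = 0.765: g = 0.0054, g' = -0.445 → ψ = 0.777
Converged at ψ = 0.777.
Then V = ψ·F = 0.7767·99.7 = 77.4 mol/h and L = F − V = 22.3 mol/h.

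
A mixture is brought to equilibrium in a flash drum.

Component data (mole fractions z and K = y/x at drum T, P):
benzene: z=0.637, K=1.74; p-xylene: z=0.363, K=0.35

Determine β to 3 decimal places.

Iterate (Newton) starting at β = 0.5:
  β = 0.500: g = -0.0055, g' = -0.522 → β = 0.490
  β = 0.490: g = -0.0000, g' = -0.518 → β = 0.489
Converged at β = 0.489.

β = 0.489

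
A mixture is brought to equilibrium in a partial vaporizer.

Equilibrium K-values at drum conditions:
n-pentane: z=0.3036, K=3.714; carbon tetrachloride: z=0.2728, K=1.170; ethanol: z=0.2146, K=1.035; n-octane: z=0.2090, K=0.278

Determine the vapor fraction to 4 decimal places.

Let ψ = V/F and solve Σ zᵢ(Kᵢ−1)/(1+ψ(Kᵢ−1)) = 0.
Feasibility: ΣzᵢKᵢ = 1.7270, Σzᵢ/Kᵢ = 1.2740 — both > 1, two phases present.
Newton iteration, ψ⁰ = 0.5:
  ψ = 0.5000: g = 0.16356, g' = -0.6763 → ψ = 0.7418
  ψ = 0.7418: g = -0.00300, g' = -0.7579 → ψ = 0.7379
Converged at ψ = 0.7379.

ψ = 0.7379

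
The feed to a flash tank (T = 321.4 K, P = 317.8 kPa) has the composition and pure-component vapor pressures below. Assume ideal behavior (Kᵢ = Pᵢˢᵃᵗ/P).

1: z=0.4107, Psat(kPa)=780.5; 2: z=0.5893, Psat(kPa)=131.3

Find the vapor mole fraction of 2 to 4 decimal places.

y_2 = 0.2945

Raoult's law: Kᵢ = Pᵢˢᵃᵗ/P = Pᵢˢᵃᵗ/317.8.
  K_1 = 780.5/317.8 = 2.455947, K_2 = 131.3/317.8 = 0.413153
Binary case is linear: z₁(K₁−1)(1+ψ(K₂−1)) + z₂(K₂−1)(1+ψ(K₁−1)) = 0
⇒ ψ = [z₁(K₁−1)+z₂(K₂−1)] / [−(K₁−1)(K₂−1)] = 0.25213/0.85442 = 0.2951
Compositions from xᵢ = zᵢ/(1+ψ(Kᵢ−1)), yᵢ = Kᵢxᵢ:
  1: x = 0.2873, y = 0.7055
  2: x = 0.7127, y = 0.2945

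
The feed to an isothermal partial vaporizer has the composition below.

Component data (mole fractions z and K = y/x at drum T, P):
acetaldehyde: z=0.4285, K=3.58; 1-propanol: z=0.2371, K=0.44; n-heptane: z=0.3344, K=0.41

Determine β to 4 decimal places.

β = 0.5202

Material balance + equilibrium reduce to Σ zᵢ(Kᵢ−1)/(1+β(Kᵢ−1)) = 0.
g(0) = ΣzᵢKᵢ − 1 = 0.7755 and g(1) = 1 − Σzᵢ/Kᵢ = -0.4742, so a root lies in (0, 1).
Newton–Raphson from β = 0.5:
  β = 0.5000: g = 0.01850, g' = -0.9215 → β = 0.5201
  β = 0.5201: g = 0.00012, g' = -0.9104 → β = 0.5202
Converged at β = 0.5202.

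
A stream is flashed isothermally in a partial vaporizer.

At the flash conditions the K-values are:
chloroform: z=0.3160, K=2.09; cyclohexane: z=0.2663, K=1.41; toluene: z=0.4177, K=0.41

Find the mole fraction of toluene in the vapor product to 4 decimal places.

y_toluene = 0.2284

Let ψ = V/F and solve Σ zᵢ(Kᵢ−1)/(1+ψ(Kᵢ−1)) = 0.
Feasibility: ΣzᵢKᵢ = 1.2072, Σzᵢ/Kᵢ = 1.3588 — both > 1, two phases present.
Newton iteration, ψ⁰ = 0.63:
  ψ = 0.6300: g = -0.10126, g' = -0.5286 → ψ = 0.4384
  ψ = 0.4384: g = -0.00683, g' = -0.4686 → ψ = 0.4239
  ψ = 0.4239: g = -0.00001, g' = -0.4667 → ψ = 0.4238
Converged at ψ = 0.4238.
Compositions from xᵢ = zᵢ/(1+ψ(Kᵢ−1)), yᵢ = Kᵢxᵢ:
  chloroform: x = 0.2161, y = 0.4517
  cyclohexane: x = 0.2269, y = 0.3199
  toluene: x = 0.5570, y = 0.2284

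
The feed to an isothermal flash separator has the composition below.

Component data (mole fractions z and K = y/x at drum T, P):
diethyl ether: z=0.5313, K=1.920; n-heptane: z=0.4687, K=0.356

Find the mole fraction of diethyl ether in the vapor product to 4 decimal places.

Material balance + equilibrium reduce to Σ zᵢ(Kᵢ−1)/(1+β(Kᵢ−1)) = 0.
g(0) = ΣzᵢKᵢ − 1 = 0.1870 and g(1) = 1 − Σzᵢ/Kᵢ = -0.5933, so a root lies in (0, 1).
Binary case is linear: z₁(K₁−1)(1+β(K₂−1)) + z₂(K₂−1)(1+β(K₁−1)) = 0
⇒ β = [z₁(K₁−1)+z₂(K₂−1)] / [−(K₁−1)(K₂−1)] = 0.18695/0.59248 = 0.3155
Compositions from xᵢ = zᵢ/(1+β(Kᵢ−1)), yᵢ = Kᵢxᵢ:
  diethyl ether: x = 0.4118, y = 0.7906
  n-heptane: x = 0.5882, y = 0.2094

y_diethyl ether = 0.7906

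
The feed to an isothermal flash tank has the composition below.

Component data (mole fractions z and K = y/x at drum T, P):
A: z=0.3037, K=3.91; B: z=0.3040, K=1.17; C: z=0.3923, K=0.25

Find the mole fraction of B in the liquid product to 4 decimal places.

x_B = 0.2830

Newton–Raphson from β = 0.41:
  β = 0.4100: g = 0.02642, g' = -1.0025 → β = 0.4363
  β = 0.4363: g = 0.00012, g' = -0.9944 → β = 0.4365
Converged at β = 0.4365.
Compositions from xᵢ = zᵢ/(1+β(Kᵢ−1)), yᵢ = Kᵢxᵢ:
  A: x = 0.1338, y = 0.5231
  B: x = 0.2830, y = 0.3311
  C: x = 0.5832, y = 0.1458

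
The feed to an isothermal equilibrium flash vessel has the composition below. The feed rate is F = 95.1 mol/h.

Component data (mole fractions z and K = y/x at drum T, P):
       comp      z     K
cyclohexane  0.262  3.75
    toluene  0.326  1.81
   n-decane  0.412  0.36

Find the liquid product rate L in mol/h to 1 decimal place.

Material balance + equilibrium reduce to Σ zᵢ(Kᵢ−1)/(1+ψ(Kᵢ−1)) = 0.
Check two-phase: ΣzᵢKᵢ = 1.721 > 1 and Σzᵢ/Kᵢ = 1.394 > 1, so g(0) = 0.721 > 0 and g(1) = -0.394 < 0.
Newton iteration, ψ⁰ = 0.5:
  ψ = 0.500: g = 0.1035, g' = -0.825 → ψ = 0.626
Converged at ψ = 0.626.
Then V = ψ·F = 0.6260·95.1 = 59.5 mol/h and L = F − V = 35.6 mol/h.

L = 35.6 mol/h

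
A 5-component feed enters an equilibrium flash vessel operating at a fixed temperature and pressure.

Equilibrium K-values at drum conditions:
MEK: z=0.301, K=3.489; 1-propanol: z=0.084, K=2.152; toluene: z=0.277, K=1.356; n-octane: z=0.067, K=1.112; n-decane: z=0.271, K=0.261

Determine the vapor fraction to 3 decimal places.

Newton–Raphson from ψ = 0.57:
  ψ = 0.570: g = 0.1112, g' = -0.826 → ψ = 0.705
  ψ = 0.705: g = -0.0065, g' = -0.947 → ψ = 0.698
Converged at ψ = 0.698.

ψ = 0.698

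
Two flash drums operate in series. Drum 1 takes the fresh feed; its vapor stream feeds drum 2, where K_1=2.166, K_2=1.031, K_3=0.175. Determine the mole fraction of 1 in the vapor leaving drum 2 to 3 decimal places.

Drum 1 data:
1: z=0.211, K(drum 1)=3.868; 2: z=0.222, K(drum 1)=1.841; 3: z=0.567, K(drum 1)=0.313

y_1 (drum 2) = 0.595

Drum 1:
Let ψ₁ = V/F and solve Σ zᵢ(Kᵢ−1)/(1+ψ₁(Kᵢ−1)) = 0.
Feasibility: ΣzᵢKᵢ = 1.402, Σzᵢ/Kᵢ = 1.987 — both > 1, two phases present.
Newton iteration, ψ₁⁰ = 0.5:
  ψ₁ = 0.500: g = -0.2133, g' = -0.992 → ψ₁ = 0.285
  ψ₁ = 0.285: g = -0.0007, g' = -1.041 → ψ₁ = 0.284
Converged at ψ₁ = 0.284.
Drum-1 compositions:
  1: x = 0.116, y = 0.450
  2: x = 0.179, y = 0.330
  3: x = 0.705, y = 0.221
Drum-2 feed = drum-1 vapor: z₂ = (0.4496, 0.3299, 0.2205).
Drum 2:
Material balance + equilibrium reduce to Σ zᵢ(Kᵢ−1)/(1+ψ₂(Kᵢ−1)) = 0.
g(0) = ΣzᵢKᵢ − 1 = 0.353 and g(1) = 1 − Σzᵢ/Kᵢ = -0.788, so a root lies in (0, 1).
Newton–Raphson from ψ₂ = 0.36:
  ψ₂ = 0.360: g = 0.1206, g' = -0.607 → ψ₂ = 0.559
  ψ₂ = 0.559: g = -0.0099, g' = -0.741 → ψ₂ = 0.545
Converged at ψ₂ = 0.545.
  1: x = 0.275, y = 0.595
  2: x = 0.324, y = 0.334
  3: x = 0.401, y = 0.070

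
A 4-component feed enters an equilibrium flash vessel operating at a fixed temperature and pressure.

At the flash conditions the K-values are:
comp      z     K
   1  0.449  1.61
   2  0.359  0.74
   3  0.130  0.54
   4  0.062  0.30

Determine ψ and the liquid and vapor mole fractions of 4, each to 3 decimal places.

Iterate (Newton) starting at ψ = 0.6:
  ψ = 0.600: g = -0.0675, g' = -0.266 → ψ = 0.347
  ψ = 0.347: g = -0.0049, g' = -0.235 → ψ = 0.326
Converged at ψ = 0.326.
Compositions from xᵢ = zᵢ/(1+ψ(Kᵢ−1)), yᵢ = Kᵢxᵢ:
  1: x = 0.375, y = 0.603
  2: x = 0.392, y = 0.290
  3: x = 0.153, y = 0.083
  4: x = 0.080, y = 0.024

ψ = 0.326, x_4 = 0.080, y_4 = 0.024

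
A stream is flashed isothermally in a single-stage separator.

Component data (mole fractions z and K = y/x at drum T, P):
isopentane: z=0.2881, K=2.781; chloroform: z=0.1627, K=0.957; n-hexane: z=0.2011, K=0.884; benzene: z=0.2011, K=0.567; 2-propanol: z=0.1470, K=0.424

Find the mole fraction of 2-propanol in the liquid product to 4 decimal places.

Rachford–Rice: g(V/F) = Σ zᵢ(Kᵢ−1)/(1+V/F(Kᵢ−1)) = 0.
g(0) = ΣzᵢKᵢ − 1 = 0.3110 and g(1) = 1 − Σzᵢ/Kᵢ = -0.2025, so a root lies in (0, 1).
Newton–Raphson from V/F = 0.65:
  V/F = 0.6500: g = -0.05115, g' = -0.3974 → V/F = 0.5213
  V/F = 0.5213: g = 0.00062, g' = -0.4116 → V/F = 0.5228
Converged at V/F = 0.5228.
Compositions from xᵢ = zᵢ/(1+V/F(Kᵢ−1)), yᵢ = Kᵢxᵢ:
  isopentane: x = 0.1492, y = 0.4149
  chloroform: x = 0.1664, y = 0.1593
  n-hexane: x = 0.2141, y = 0.1892
  benzene: x = 0.2599, y = 0.1474
  2-propanol: x = 0.2103, y = 0.0892

x_2-propanol = 0.2103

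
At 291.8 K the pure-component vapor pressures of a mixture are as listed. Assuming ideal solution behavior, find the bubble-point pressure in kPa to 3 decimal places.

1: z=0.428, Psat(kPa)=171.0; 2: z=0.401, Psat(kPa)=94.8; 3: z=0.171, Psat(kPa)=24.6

Pbub = 115.409 kPa

At the bubble point ψ → 0, so ΣzᵢKᵢ = 1 with Kᵢ = Pᵢˢᵃᵗ/P ⇒ P = ΣzᵢPᵢˢᵃᵗ.
P = 0.428·171.0 + 0.401·94.8 + 0.171·24.6 = 115.409 kPa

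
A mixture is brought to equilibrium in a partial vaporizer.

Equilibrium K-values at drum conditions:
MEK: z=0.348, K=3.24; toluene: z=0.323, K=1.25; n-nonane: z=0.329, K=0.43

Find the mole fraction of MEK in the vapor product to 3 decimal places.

y_MEK = 0.403

Rachford–Rice: g(V/F) = Σ zᵢ(Kᵢ−1)/(1+V/F(Kᵢ−1)) = 0.
Check two-phase: ΣzᵢKᵢ = 1.673 > 1 and Σzᵢ/Kᵢ = 1.131 > 1, so g(0) = 0.673 > 0 and g(1) = -0.131 < 0.
Newton–Raphson from V/F = 0.5:
  V/F = 0.500: g = 0.1772, g' = -0.614 → V/F = 0.789
  V/F = 0.789: g = 0.0085, g' = -0.595 → V/F = 0.803
Converged at V/F = 0.803.
Compositions from xᵢ = zᵢ/(1+V/F(Kᵢ−1)), yᵢ = Kᵢxᵢ:
  MEK: x = 0.124, y = 0.403
  toluene: x = 0.269, y = 0.336
  n-nonane: x = 0.607, y = 0.261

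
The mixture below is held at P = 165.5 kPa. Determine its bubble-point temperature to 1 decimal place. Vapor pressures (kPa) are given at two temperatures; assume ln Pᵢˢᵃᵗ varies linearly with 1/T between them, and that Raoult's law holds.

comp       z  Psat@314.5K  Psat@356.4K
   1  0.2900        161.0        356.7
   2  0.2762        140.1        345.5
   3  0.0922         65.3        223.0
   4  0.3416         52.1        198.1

Bubble-point temperature: ΣzᵢPᵢˢᵃᵗ(T) = P. Interpolate ln Pᵢˢᵃᵗ = aᵢ + bᵢ/T.
  T = 314.5 K: ΣzᵢPᵢˢᵃᵗ = 109.20 kPa
  T = 356.4 K: ΣzᵢPᵢˢᵃᵗ = 287.10 kPa
  T = 335.4 K: ΣzᵢPᵢˢᵃᵗ = 181.28 kPa
  T = 324.9 K: ΣzᵢPᵢˢᵃᵗ = 141.47 kPa
  T = 330.1 K: ΣzᵢPᵢˢᵃᵗ = 160.21 kPa
  T = 332.8 K: ΣzᵢPᵢˢᵃᵗ = 170.69 kPa
Interpolating between 330.1 K and 332.8 K gives T ≈ 331.5 K.

T = 331.5 K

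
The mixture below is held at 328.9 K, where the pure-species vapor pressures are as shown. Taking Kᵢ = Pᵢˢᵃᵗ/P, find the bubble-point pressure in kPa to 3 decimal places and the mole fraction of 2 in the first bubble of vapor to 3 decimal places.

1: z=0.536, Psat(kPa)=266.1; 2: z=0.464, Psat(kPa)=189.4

Pbub = 230.511 kPa, y_2 = 0.381

At the bubble point ψ → 0, so ΣzᵢKᵢ = 1 with Kᵢ = Pᵢˢᵃᵗ/P ⇒ P = ΣzᵢPᵢˢᵃᵗ.
P = 0.536·266.1 + 0.464·189.4 = 230.511 kPa
yᵢ = zᵢPᵢˢᵃᵗ/P ⇒ y_2 = 0.464·189.4/230.511 = 0.381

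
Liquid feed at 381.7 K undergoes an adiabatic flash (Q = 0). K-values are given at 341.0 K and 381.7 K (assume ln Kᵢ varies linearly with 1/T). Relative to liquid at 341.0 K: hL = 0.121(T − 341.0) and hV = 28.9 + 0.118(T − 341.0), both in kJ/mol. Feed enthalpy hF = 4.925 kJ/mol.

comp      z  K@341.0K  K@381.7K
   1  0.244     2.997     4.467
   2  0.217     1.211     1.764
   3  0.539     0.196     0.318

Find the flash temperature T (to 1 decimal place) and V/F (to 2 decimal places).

Adiabatic flash: solve Rachford–Rice at each trial T, then check hF = ψ·hV(T) + (1−ψ)·hL(T).
  T = 341.0 K: K = (2.997, 1.211, 0.196), RR gives ψ = 0.082, H_out = 2.364 kJ/mol
  T = 381.7 K: K = (4.467, 1.764, 0.318), RR gives ψ = 0.378, H_out = 15.789 kJ/mol
  T = 361.4 K: K = (3.702, 1.478, 0.253), RR gives ψ = 0.242, H_out = 9.455 kJ/mol
  T = 351.2 K: K = (3.341, 1.342, 0.224), RR gives ψ = 0.167, H_out = 6.055 kJ/mol
  T = 346.1 K: K = (3.167, 1.276, 0.210), RR gives ψ = 0.126, H_out = 4.256 kJ/mol
  T = 348.6 K: K = (3.252, 1.308, 0.216), RR gives ψ = 0.146, H_out = 5.148 kJ/mol
  T = 347.4 K: K = (3.211, 1.292, 0.213), RR gives ψ = 0.137, H_out = 4.722 kJ/mol
Linear interpolation between T = 347.4 (H_out = 4.722) and T = 348.6 (H_out = 5.148) on hF = 4.925 gives T ≈ 348.0 K, at which ψ = 0.14.

T = 348.0 K, V/F = 0.14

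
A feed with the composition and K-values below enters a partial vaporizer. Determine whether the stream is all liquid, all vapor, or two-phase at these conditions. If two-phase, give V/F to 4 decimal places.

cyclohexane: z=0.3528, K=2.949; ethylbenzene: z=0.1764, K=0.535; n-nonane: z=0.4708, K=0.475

ΣzᵢKᵢ = 1.3584; Σzᵢ/Kᵢ = 1.4405.
Both exceed 1, so a two-phase solution exists.
Let ψ = V/F and solve Σ zᵢ(Kᵢ−1)/(1+ψ(Kᵢ−1)) = 0.
Newton iteration, ψ⁰ = 0.62:
  ψ = 0.6200: g = -0.17034, g' = -0.6353 → ψ = 0.3519
  ψ = 0.3519: g = 0.00662, g' = -0.7213 → ψ = 0.3611
Converged at ψ = 0.3611.

two-phase, V/F = 0.3611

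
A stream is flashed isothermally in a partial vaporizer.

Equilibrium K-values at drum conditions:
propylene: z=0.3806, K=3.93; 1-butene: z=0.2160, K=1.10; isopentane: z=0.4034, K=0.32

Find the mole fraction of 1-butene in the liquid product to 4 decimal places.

Material balance + equilibrium reduce to Σ zᵢ(Kᵢ−1)/(1+V/F(Kᵢ−1)) = 0.
Feasibility: ΣzᵢKᵢ = 1.8624, Σzᵢ/Kᵢ = 1.5538 — both > 1, two phases present.
Newton–Raphson from V/F = 0.5:
  V/F = 0.5000: g = 0.05734, g' = -0.9679 → V/F = 0.5592
  V/F = 0.5592: g = 0.00045, g' = -0.9570 → V/F = 0.5597
Converged at V/F = 0.5597.
Compositions from xᵢ = zᵢ/(1+V/F(Kᵢ−1)), yᵢ = Kᵢxᵢ:
  propylene: x = 0.1442, y = 0.5666
  1-butene: x = 0.2046, y = 0.2250
  isopentane: x = 0.6513, y = 0.2084

x_1-butene = 0.2046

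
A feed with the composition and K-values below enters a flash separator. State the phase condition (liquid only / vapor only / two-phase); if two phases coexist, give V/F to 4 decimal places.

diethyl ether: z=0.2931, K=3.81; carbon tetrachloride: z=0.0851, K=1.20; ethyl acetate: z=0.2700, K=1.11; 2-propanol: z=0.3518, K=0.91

ΣzᵢKᵢ = 1.8387; Σzᵢ/Kᵢ = 0.7777.
Since Σzᵢ/Kᵢ < 1 the mixture is above its dew point — single vapor phase.

vapor only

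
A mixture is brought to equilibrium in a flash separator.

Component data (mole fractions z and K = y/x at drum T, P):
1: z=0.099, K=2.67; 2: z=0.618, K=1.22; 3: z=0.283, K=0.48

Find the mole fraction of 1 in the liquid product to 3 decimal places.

Material balance + equilibrium reduce to Σ zᵢ(Kᵢ−1)/(1+β(Kᵢ−1)) = 0.
Check two-phase: ΣzᵢKᵢ = 1.154 > 1 and Σzᵢ/Kᵢ = 1.133 > 1, so g(0) = 0.154 > 0 and g(1) = -0.133 < 0.
Newton–Raphson from β = 0.31:
  β = 0.310: g = 0.0608, g' = -0.255 → β = 0.548
  β = 0.548: g = 0.0017, g' = -0.249 → β = 0.555
Converged at β = 0.555.
Compositions from xᵢ = zᵢ/(1+β(Kᵢ−1)), yᵢ = Kᵢxᵢ:
  1: x = 0.051, y = 0.137
  2: x = 0.551, y = 0.672
  3: x = 0.398, y = 0.191

x_1 = 0.051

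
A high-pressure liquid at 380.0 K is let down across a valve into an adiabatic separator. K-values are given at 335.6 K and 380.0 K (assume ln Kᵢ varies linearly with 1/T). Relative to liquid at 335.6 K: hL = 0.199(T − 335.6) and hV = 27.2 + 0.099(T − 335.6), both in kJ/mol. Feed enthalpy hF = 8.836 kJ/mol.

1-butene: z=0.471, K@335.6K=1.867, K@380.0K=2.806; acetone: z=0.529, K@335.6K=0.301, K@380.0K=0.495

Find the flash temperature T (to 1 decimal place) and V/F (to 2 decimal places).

Adiabatic flash: solve Rachford–Rice at each trial T, then check hF = ψ·hV(T) + (1−ψ)·hL(T).
  T = 335.6 K: K = (1.867, 0.301), RR gives ψ = 0.064, H_out = 1.732 kJ/mol
  T = 380.0 K: K = (2.806, 0.495), RR gives ψ = 0.640, H_out = 23.397 kJ/mol
  T = 357.8 K: K = (2.318, 0.392), RR gives ψ = 0.373, H_out = 13.743 kJ/mol
  T = 346.7 K: K = (2.088, 0.345), RR gives ψ = 0.233, H_out = 8.278 kJ/mol
  T = 352.2 K: K = (2.200, 0.368), RR gives ψ = 0.304, H_out = 11.079 kJ/mol
  T = 349.4 K: K = (2.143, 0.356), RR gives ψ = 0.269, H_out = 9.680 kJ/mol
  T = 348.0 K: K = (2.114, 0.350), RR gives ψ = 0.250, H_out = 8.960 kJ/mol
Linear interpolation between T = 346.7 (H_out = 8.278) and T = 348.0 (H_out = 8.960) on hF = 8.836 gives T ≈ 347.8 K, at which ψ = 0.25.

T = 347.8 K, V/F = 0.25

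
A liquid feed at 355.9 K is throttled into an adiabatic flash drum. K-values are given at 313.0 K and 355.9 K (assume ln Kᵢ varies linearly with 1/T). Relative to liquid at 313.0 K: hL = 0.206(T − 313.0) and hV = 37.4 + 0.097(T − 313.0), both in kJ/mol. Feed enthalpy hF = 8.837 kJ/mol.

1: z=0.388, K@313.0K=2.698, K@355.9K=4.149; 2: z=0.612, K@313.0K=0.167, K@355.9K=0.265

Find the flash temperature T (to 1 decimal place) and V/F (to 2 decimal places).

Adiabatic flash: solve Rachford–Rice at each trial T, then check hF = ψ·hV(T) + (1−ψ)·hL(T).
  T = 313.0 K: K = (2.698, 0.167), RR gives ψ = 0.105, H_out = 3.941 kJ/mol
  T = 355.9 K: K = (4.149, 0.265), RR gives ψ = 0.334, H_out = 19.752 kJ/mol
  T = 334.4 K: K = (3.391, 0.213), RR gives ψ = 0.237, H_out = 12.728 kJ/mol
  T = 323.7 K: K = (3.036, 0.190), RR gives ψ = 0.178, H_out = 8.659 kJ/mol
  T = 329.0 K: K = (3.210, 0.201), RR gives ψ = 0.209, H_out = 10.739 kJ/mol
  T = 326.4 K: K = (3.124, 0.195), RR gives ψ = 0.194, H_out = 9.736 kJ/mol
  T = 325.0 K: K = (3.078, 0.192), RR gives ψ = 0.186, H_out = 9.183 kJ/mol
Linear interpolation between T = 323.7 (H_out = 8.659) and T = 325.0 (H_out = 9.183) on hF = 8.837 gives T ≈ 324.1 K, at which ψ = 0.18.

T = 324.1 K, V/F = 0.18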